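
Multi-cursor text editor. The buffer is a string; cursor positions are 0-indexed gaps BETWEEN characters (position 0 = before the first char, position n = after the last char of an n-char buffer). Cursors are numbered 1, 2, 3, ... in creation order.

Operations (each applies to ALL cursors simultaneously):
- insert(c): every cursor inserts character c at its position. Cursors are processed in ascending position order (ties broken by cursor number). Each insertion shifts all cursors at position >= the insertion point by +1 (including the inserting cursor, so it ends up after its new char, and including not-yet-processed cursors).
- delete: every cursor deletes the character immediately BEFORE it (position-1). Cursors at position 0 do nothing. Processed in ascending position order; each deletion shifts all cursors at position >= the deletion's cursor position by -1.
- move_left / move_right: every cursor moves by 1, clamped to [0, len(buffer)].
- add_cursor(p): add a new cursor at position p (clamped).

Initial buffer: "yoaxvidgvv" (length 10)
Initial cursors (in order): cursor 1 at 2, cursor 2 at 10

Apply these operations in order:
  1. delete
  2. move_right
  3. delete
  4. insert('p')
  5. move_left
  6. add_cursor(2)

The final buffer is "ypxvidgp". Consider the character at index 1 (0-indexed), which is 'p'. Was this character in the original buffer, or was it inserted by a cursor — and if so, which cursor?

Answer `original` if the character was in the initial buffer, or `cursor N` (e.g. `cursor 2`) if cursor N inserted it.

Answer: cursor 1

Derivation:
After op 1 (delete): buffer="yaxvidgv" (len 8), cursors c1@1 c2@8, authorship ........
After op 2 (move_right): buffer="yaxvidgv" (len 8), cursors c1@2 c2@8, authorship ........
After op 3 (delete): buffer="yxvidg" (len 6), cursors c1@1 c2@6, authorship ......
After op 4 (insert('p')): buffer="ypxvidgp" (len 8), cursors c1@2 c2@8, authorship .1.....2
After op 5 (move_left): buffer="ypxvidgp" (len 8), cursors c1@1 c2@7, authorship .1.....2
After op 6 (add_cursor(2)): buffer="ypxvidgp" (len 8), cursors c1@1 c3@2 c2@7, authorship .1.....2
Authorship (.=original, N=cursor N): . 1 . . . . . 2
Index 1: author = 1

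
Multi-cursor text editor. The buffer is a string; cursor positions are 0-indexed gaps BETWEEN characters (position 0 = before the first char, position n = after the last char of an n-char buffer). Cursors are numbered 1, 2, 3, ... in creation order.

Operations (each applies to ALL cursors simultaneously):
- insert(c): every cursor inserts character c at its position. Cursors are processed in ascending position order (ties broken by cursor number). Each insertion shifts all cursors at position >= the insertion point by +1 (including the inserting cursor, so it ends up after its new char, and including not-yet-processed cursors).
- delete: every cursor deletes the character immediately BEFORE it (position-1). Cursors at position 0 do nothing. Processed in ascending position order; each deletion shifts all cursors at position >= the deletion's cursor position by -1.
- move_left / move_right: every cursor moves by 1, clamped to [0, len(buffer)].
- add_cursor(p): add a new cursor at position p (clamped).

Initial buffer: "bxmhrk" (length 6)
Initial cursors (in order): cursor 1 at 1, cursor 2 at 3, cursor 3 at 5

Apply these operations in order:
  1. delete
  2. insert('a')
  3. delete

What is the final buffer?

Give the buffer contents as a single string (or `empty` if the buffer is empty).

After op 1 (delete): buffer="xhk" (len 3), cursors c1@0 c2@1 c3@2, authorship ...
After op 2 (insert('a')): buffer="axahak" (len 6), cursors c1@1 c2@3 c3@5, authorship 1.2.3.
After op 3 (delete): buffer="xhk" (len 3), cursors c1@0 c2@1 c3@2, authorship ...

Answer: xhk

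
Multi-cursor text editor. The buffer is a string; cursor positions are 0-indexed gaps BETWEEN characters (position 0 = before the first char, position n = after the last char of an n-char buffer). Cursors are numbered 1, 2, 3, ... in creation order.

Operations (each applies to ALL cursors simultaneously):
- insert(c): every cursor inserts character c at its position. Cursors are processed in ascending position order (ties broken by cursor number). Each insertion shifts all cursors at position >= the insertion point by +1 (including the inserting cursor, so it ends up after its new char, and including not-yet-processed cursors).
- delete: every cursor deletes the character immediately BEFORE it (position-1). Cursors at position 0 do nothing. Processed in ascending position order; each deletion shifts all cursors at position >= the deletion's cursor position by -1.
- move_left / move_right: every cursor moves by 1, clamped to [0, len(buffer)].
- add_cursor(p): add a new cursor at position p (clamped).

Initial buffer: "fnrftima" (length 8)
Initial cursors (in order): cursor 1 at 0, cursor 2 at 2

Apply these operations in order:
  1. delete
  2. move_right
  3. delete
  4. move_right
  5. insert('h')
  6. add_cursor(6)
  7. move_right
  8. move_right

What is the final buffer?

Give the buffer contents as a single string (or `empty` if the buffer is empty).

After op 1 (delete): buffer="frftima" (len 7), cursors c1@0 c2@1, authorship .......
After op 2 (move_right): buffer="frftima" (len 7), cursors c1@1 c2@2, authorship .......
After op 3 (delete): buffer="ftima" (len 5), cursors c1@0 c2@0, authorship .....
After op 4 (move_right): buffer="ftima" (len 5), cursors c1@1 c2@1, authorship .....
After op 5 (insert('h')): buffer="fhhtima" (len 7), cursors c1@3 c2@3, authorship .12....
After op 6 (add_cursor(6)): buffer="fhhtima" (len 7), cursors c1@3 c2@3 c3@6, authorship .12....
After op 7 (move_right): buffer="fhhtima" (len 7), cursors c1@4 c2@4 c3@7, authorship .12....
After op 8 (move_right): buffer="fhhtima" (len 7), cursors c1@5 c2@5 c3@7, authorship .12....

Answer: fhhtima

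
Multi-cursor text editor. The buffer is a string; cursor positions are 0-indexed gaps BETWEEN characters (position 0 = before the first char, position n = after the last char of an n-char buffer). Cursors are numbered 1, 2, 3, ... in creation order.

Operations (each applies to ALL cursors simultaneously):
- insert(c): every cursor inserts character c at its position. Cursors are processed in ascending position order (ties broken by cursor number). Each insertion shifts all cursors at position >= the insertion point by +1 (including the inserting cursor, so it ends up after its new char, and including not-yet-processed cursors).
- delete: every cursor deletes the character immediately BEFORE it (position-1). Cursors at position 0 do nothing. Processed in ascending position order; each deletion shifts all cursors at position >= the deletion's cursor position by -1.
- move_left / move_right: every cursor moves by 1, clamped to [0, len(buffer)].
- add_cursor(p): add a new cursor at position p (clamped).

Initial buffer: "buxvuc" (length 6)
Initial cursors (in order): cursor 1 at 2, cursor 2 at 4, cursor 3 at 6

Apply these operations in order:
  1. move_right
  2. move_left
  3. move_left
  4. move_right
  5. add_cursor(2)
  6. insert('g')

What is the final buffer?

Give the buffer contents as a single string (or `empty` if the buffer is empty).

After op 1 (move_right): buffer="buxvuc" (len 6), cursors c1@3 c2@5 c3@6, authorship ......
After op 2 (move_left): buffer="buxvuc" (len 6), cursors c1@2 c2@4 c3@5, authorship ......
After op 3 (move_left): buffer="buxvuc" (len 6), cursors c1@1 c2@3 c3@4, authorship ......
After op 4 (move_right): buffer="buxvuc" (len 6), cursors c1@2 c2@4 c3@5, authorship ......
After op 5 (add_cursor(2)): buffer="buxvuc" (len 6), cursors c1@2 c4@2 c2@4 c3@5, authorship ......
After op 6 (insert('g')): buffer="buggxvgugc" (len 10), cursors c1@4 c4@4 c2@7 c3@9, authorship ..14..2.3.

Answer: buggxvgugc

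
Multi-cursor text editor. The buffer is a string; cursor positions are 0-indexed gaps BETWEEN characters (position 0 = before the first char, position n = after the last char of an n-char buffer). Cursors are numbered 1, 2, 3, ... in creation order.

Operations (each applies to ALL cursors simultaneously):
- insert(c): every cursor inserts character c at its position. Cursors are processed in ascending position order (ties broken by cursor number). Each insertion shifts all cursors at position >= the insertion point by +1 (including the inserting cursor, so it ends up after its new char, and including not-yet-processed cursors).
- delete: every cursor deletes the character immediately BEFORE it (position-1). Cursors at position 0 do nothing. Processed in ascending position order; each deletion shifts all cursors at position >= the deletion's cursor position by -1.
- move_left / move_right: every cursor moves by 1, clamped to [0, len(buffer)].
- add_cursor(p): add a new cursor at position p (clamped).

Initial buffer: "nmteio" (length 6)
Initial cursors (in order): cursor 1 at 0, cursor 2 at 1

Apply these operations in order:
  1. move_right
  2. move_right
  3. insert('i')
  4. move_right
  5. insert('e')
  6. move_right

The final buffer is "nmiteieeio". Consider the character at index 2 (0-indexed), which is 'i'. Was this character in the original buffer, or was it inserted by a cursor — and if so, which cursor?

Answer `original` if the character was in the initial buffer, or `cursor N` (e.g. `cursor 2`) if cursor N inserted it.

Answer: cursor 1

Derivation:
After op 1 (move_right): buffer="nmteio" (len 6), cursors c1@1 c2@2, authorship ......
After op 2 (move_right): buffer="nmteio" (len 6), cursors c1@2 c2@3, authorship ......
After op 3 (insert('i')): buffer="nmitieio" (len 8), cursors c1@3 c2@5, authorship ..1.2...
After op 4 (move_right): buffer="nmitieio" (len 8), cursors c1@4 c2@6, authorship ..1.2...
After op 5 (insert('e')): buffer="nmiteieeio" (len 10), cursors c1@5 c2@8, authorship ..1.12.2..
After op 6 (move_right): buffer="nmiteieeio" (len 10), cursors c1@6 c2@9, authorship ..1.12.2..
Authorship (.=original, N=cursor N): . . 1 . 1 2 . 2 . .
Index 2: author = 1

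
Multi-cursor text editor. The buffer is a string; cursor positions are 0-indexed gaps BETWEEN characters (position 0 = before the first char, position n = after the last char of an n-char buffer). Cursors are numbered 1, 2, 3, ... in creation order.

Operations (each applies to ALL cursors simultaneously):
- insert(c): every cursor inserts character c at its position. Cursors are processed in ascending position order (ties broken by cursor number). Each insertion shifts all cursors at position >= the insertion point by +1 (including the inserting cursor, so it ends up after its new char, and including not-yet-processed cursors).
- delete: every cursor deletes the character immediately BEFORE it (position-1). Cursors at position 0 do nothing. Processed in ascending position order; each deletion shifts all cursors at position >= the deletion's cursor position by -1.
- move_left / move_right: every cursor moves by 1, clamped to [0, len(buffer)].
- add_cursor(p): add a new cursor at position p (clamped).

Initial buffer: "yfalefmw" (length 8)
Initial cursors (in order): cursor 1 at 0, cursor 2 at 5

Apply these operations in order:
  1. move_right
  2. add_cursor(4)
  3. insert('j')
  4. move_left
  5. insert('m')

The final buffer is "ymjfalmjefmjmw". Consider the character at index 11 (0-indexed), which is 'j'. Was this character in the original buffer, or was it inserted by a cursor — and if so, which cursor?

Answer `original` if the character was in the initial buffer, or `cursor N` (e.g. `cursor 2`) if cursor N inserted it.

Answer: cursor 2

Derivation:
After op 1 (move_right): buffer="yfalefmw" (len 8), cursors c1@1 c2@6, authorship ........
After op 2 (add_cursor(4)): buffer="yfalefmw" (len 8), cursors c1@1 c3@4 c2@6, authorship ........
After op 3 (insert('j')): buffer="yjfaljefjmw" (len 11), cursors c1@2 c3@6 c2@9, authorship .1...3..2..
After op 4 (move_left): buffer="yjfaljefjmw" (len 11), cursors c1@1 c3@5 c2@8, authorship .1...3..2..
After op 5 (insert('m')): buffer="ymjfalmjefmjmw" (len 14), cursors c1@2 c3@7 c2@11, authorship .11...33..22..
Authorship (.=original, N=cursor N): . 1 1 . . . 3 3 . . 2 2 . .
Index 11: author = 2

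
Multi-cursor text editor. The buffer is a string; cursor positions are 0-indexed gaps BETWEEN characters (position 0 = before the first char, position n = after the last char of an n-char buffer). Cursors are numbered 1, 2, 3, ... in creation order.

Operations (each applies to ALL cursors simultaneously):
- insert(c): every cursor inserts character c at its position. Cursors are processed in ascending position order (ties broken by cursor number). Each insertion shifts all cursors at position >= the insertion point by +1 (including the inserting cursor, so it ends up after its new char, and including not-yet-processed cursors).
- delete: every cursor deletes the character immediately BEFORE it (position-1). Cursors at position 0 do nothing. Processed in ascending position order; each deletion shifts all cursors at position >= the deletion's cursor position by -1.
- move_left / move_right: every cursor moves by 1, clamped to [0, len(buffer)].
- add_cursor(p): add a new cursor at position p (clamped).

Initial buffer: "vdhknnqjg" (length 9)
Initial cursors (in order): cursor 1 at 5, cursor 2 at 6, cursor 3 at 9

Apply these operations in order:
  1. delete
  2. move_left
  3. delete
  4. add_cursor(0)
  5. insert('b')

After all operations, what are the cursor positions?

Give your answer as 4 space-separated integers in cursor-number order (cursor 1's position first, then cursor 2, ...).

After op 1 (delete): buffer="vdhkqj" (len 6), cursors c1@4 c2@4 c3@6, authorship ......
After op 2 (move_left): buffer="vdhkqj" (len 6), cursors c1@3 c2@3 c3@5, authorship ......
After op 3 (delete): buffer="vkj" (len 3), cursors c1@1 c2@1 c3@2, authorship ...
After op 4 (add_cursor(0)): buffer="vkj" (len 3), cursors c4@0 c1@1 c2@1 c3@2, authorship ...
After op 5 (insert('b')): buffer="bvbbkbj" (len 7), cursors c4@1 c1@4 c2@4 c3@6, authorship 4.12.3.

Answer: 4 4 6 1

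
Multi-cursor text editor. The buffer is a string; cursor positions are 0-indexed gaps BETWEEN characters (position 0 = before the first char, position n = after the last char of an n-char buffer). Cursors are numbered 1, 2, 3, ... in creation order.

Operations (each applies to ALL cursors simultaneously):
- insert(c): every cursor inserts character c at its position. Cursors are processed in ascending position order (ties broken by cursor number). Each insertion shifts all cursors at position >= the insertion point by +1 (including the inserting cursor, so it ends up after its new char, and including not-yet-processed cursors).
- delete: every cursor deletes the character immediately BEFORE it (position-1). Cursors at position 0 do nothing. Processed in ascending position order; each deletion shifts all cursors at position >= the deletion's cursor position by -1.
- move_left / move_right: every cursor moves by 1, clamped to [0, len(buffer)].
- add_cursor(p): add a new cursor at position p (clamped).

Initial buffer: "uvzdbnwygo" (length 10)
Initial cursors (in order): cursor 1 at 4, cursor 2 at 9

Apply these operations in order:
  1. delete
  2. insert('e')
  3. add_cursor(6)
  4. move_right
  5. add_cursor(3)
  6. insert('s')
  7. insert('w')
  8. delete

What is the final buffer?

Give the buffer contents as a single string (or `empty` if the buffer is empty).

Answer: uvzsebsnwsyeos

Derivation:
After op 1 (delete): buffer="uvzbnwyo" (len 8), cursors c1@3 c2@7, authorship ........
After op 2 (insert('e')): buffer="uvzebnwyeo" (len 10), cursors c1@4 c2@9, authorship ...1....2.
After op 3 (add_cursor(6)): buffer="uvzebnwyeo" (len 10), cursors c1@4 c3@6 c2@9, authorship ...1....2.
After op 4 (move_right): buffer="uvzebnwyeo" (len 10), cursors c1@5 c3@7 c2@10, authorship ...1....2.
After op 5 (add_cursor(3)): buffer="uvzebnwyeo" (len 10), cursors c4@3 c1@5 c3@7 c2@10, authorship ...1....2.
After op 6 (insert('s')): buffer="uvzsebsnwsyeos" (len 14), cursors c4@4 c1@7 c3@10 c2@14, authorship ...41.1..3.2.2
After op 7 (insert('w')): buffer="uvzswebswnwswyeosw" (len 18), cursors c4@5 c1@9 c3@13 c2@18, authorship ...441.11..33.2.22
After op 8 (delete): buffer="uvzsebsnwsyeos" (len 14), cursors c4@4 c1@7 c3@10 c2@14, authorship ...41.1..3.2.2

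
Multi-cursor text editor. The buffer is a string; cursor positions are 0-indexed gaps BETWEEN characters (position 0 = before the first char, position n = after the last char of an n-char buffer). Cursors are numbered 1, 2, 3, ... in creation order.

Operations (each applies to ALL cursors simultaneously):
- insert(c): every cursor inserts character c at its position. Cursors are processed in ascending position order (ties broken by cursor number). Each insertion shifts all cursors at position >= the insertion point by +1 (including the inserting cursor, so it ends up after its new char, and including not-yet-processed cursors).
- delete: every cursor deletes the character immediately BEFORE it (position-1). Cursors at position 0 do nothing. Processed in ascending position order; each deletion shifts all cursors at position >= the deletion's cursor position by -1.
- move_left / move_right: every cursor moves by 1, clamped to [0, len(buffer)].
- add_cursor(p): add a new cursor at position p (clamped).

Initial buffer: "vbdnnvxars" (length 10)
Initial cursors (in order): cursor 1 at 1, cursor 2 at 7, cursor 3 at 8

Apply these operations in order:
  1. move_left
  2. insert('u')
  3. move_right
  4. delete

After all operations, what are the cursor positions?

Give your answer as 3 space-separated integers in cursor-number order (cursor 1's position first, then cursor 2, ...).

After op 1 (move_left): buffer="vbdnnvxars" (len 10), cursors c1@0 c2@6 c3@7, authorship ..........
After op 2 (insert('u')): buffer="uvbdnnvuxuars" (len 13), cursors c1@1 c2@8 c3@10, authorship 1......2.3...
After op 3 (move_right): buffer="uvbdnnvuxuars" (len 13), cursors c1@2 c2@9 c3@11, authorship 1......2.3...
After op 4 (delete): buffer="ubdnnvuurs" (len 10), cursors c1@1 c2@7 c3@8, authorship 1.....23..

Answer: 1 7 8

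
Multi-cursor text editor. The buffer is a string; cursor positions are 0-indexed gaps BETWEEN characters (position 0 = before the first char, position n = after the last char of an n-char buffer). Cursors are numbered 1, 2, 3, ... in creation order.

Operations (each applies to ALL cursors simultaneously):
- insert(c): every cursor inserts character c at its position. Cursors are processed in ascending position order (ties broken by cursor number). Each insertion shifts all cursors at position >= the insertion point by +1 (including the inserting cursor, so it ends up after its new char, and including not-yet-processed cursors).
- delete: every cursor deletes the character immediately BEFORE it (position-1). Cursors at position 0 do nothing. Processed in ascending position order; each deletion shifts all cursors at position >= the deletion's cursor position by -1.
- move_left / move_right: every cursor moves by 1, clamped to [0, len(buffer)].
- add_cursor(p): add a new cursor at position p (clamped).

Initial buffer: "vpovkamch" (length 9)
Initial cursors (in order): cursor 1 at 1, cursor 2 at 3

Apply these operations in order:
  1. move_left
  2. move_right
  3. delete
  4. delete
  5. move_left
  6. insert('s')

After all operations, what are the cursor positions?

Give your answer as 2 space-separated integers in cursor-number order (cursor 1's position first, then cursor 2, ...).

Answer: 2 2

Derivation:
After op 1 (move_left): buffer="vpovkamch" (len 9), cursors c1@0 c2@2, authorship .........
After op 2 (move_right): buffer="vpovkamch" (len 9), cursors c1@1 c2@3, authorship .........
After op 3 (delete): buffer="pvkamch" (len 7), cursors c1@0 c2@1, authorship .......
After op 4 (delete): buffer="vkamch" (len 6), cursors c1@0 c2@0, authorship ......
After op 5 (move_left): buffer="vkamch" (len 6), cursors c1@0 c2@0, authorship ......
After op 6 (insert('s')): buffer="ssvkamch" (len 8), cursors c1@2 c2@2, authorship 12......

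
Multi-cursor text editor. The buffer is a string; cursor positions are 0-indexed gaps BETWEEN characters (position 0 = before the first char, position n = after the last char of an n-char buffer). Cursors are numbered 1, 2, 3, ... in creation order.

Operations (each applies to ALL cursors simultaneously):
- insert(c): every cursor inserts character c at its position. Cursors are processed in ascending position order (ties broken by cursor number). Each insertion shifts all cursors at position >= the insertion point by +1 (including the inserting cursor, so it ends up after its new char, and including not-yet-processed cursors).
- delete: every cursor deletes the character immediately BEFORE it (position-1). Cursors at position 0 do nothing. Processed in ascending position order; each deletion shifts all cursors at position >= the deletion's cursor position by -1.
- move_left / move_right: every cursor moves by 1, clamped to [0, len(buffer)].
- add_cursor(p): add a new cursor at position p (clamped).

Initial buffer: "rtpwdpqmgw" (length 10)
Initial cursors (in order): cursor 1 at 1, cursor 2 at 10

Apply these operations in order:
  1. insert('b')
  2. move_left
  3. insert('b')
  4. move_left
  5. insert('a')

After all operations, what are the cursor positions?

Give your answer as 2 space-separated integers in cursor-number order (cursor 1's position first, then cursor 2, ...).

After op 1 (insert('b')): buffer="rbtpwdpqmgwb" (len 12), cursors c1@2 c2@12, authorship .1.........2
After op 2 (move_left): buffer="rbtpwdpqmgwb" (len 12), cursors c1@1 c2@11, authorship .1.........2
After op 3 (insert('b')): buffer="rbbtpwdpqmgwbb" (len 14), cursors c1@2 c2@13, authorship .11.........22
After op 4 (move_left): buffer="rbbtpwdpqmgwbb" (len 14), cursors c1@1 c2@12, authorship .11.........22
After op 5 (insert('a')): buffer="rabbtpwdpqmgwabb" (len 16), cursors c1@2 c2@14, authorship .111.........222

Answer: 2 14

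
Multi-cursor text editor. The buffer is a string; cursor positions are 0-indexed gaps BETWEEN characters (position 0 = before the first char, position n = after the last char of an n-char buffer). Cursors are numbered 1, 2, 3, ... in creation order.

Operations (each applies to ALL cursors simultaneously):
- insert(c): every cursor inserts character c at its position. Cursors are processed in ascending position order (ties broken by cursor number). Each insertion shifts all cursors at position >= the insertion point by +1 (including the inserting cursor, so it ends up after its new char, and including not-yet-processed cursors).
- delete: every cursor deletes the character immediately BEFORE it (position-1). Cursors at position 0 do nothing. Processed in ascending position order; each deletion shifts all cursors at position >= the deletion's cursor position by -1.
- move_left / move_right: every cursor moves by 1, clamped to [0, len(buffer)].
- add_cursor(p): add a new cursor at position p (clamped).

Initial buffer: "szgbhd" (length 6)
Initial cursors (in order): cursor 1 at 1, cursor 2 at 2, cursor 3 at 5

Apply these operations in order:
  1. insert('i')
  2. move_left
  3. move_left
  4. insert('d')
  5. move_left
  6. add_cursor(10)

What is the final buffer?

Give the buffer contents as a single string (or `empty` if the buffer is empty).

After op 1 (insert('i')): buffer="sizigbhid" (len 9), cursors c1@2 c2@4 c3@8, authorship .1.2...3.
After op 2 (move_left): buffer="sizigbhid" (len 9), cursors c1@1 c2@3 c3@7, authorship .1.2...3.
After op 3 (move_left): buffer="sizigbhid" (len 9), cursors c1@0 c2@2 c3@6, authorship .1.2...3.
After op 4 (insert('d')): buffer="dsidzigbdhid" (len 12), cursors c1@1 c2@4 c3@9, authorship 1.12.2..3.3.
After op 5 (move_left): buffer="dsidzigbdhid" (len 12), cursors c1@0 c2@3 c3@8, authorship 1.12.2..3.3.
After op 6 (add_cursor(10)): buffer="dsidzigbdhid" (len 12), cursors c1@0 c2@3 c3@8 c4@10, authorship 1.12.2..3.3.

Answer: dsidzigbdhid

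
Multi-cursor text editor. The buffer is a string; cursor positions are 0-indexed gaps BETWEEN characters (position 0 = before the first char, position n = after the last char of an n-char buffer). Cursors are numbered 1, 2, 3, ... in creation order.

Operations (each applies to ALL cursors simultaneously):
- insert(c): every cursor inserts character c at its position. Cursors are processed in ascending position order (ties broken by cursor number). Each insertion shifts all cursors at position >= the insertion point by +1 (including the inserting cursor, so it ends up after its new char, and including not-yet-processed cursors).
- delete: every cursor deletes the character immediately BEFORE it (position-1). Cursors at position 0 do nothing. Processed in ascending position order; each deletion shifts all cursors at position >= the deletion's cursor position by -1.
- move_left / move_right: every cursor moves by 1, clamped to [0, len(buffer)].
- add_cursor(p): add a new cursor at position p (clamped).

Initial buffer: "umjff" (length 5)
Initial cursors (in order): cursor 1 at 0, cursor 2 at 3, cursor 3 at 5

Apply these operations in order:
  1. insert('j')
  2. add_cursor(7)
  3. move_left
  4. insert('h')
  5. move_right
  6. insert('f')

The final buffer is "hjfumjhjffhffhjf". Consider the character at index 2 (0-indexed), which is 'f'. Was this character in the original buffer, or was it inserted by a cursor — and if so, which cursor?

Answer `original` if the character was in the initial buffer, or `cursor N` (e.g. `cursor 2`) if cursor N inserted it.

Answer: cursor 1

Derivation:
After op 1 (insert('j')): buffer="jumjjffj" (len 8), cursors c1@1 c2@5 c3@8, authorship 1...2..3
After op 2 (add_cursor(7)): buffer="jumjjffj" (len 8), cursors c1@1 c2@5 c4@7 c3@8, authorship 1...2..3
After op 3 (move_left): buffer="jumjjffj" (len 8), cursors c1@0 c2@4 c4@6 c3@7, authorship 1...2..3
After op 4 (insert('h')): buffer="hjumjhjfhfhj" (len 12), cursors c1@1 c2@6 c4@9 c3@11, authorship 11...22.4.33
After op 5 (move_right): buffer="hjumjhjfhfhj" (len 12), cursors c1@2 c2@7 c4@10 c3@12, authorship 11...22.4.33
After op 6 (insert('f')): buffer="hjfumjhjffhffhjf" (len 16), cursors c1@3 c2@9 c4@13 c3@16, authorship 111...222.4.4333
Authorship (.=original, N=cursor N): 1 1 1 . . . 2 2 2 . 4 . 4 3 3 3
Index 2: author = 1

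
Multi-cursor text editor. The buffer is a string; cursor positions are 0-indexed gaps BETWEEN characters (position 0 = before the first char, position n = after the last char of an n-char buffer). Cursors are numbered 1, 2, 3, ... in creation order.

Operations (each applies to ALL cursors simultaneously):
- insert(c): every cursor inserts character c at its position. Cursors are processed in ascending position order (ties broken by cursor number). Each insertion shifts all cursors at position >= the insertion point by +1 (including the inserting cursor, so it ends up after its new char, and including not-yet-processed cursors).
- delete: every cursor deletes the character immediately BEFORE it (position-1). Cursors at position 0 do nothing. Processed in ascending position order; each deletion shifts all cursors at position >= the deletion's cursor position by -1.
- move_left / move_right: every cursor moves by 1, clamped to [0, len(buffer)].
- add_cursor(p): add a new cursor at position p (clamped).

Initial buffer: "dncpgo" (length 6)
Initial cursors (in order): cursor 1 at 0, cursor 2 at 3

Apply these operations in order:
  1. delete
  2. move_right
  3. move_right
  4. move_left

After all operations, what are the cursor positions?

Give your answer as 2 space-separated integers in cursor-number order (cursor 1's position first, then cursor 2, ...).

After op 1 (delete): buffer="dnpgo" (len 5), cursors c1@0 c2@2, authorship .....
After op 2 (move_right): buffer="dnpgo" (len 5), cursors c1@1 c2@3, authorship .....
After op 3 (move_right): buffer="dnpgo" (len 5), cursors c1@2 c2@4, authorship .....
After op 4 (move_left): buffer="dnpgo" (len 5), cursors c1@1 c2@3, authorship .....

Answer: 1 3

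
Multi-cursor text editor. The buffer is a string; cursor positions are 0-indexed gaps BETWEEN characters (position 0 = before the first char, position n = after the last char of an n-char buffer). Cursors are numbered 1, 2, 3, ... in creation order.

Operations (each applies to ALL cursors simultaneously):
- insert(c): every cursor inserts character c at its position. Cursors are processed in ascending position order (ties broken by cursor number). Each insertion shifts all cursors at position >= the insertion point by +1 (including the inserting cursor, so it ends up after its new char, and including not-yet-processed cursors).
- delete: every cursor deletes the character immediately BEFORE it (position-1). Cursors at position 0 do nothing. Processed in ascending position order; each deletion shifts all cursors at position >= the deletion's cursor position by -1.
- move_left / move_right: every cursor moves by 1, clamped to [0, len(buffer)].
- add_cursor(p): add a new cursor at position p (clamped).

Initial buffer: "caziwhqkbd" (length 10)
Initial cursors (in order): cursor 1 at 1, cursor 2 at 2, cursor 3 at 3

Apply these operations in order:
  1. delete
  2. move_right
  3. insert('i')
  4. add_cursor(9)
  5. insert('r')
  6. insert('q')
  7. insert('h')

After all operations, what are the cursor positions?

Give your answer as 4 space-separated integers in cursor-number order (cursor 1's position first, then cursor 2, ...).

After op 1 (delete): buffer="iwhqkbd" (len 7), cursors c1@0 c2@0 c3@0, authorship .......
After op 2 (move_right): buffer="iwhqkbd" (len 7), cursors c1@1 c2@1 c3@1, authorship .......
After op 3 (insert('i')): buffer="iiiiwhqkbd" (len 10), cursors c1@4 c2@4 c3@4, authorship .123......
After op 4 (add_cursor(9)): buffer="iiiiwhqkbd" (len 10), cursors c1@4 c2@4 c3@4 c4@9, authorship .123......
After op 5 (insert('r')): buffer="iiiirrrwhqkbrd" (len 14), cursors c1@7 c2@7 c3@7 c4@13, authorship .123123.....4.
After op 6 (insert('q')): buffer="iiiirrrqqqwhqkbrqd" (len 18), cursors c1@10 c2@10 c3@10 c4@17, authorship .123123123.....44.
After op 7 (insert('h')): buffer="iiiirrrqqqhhhwhqkbrqhd" (len 22), cursors c1@13 c2@13 c3@13 c4@21, authorship .123123123123.....444.

Answer: 13 13 13 21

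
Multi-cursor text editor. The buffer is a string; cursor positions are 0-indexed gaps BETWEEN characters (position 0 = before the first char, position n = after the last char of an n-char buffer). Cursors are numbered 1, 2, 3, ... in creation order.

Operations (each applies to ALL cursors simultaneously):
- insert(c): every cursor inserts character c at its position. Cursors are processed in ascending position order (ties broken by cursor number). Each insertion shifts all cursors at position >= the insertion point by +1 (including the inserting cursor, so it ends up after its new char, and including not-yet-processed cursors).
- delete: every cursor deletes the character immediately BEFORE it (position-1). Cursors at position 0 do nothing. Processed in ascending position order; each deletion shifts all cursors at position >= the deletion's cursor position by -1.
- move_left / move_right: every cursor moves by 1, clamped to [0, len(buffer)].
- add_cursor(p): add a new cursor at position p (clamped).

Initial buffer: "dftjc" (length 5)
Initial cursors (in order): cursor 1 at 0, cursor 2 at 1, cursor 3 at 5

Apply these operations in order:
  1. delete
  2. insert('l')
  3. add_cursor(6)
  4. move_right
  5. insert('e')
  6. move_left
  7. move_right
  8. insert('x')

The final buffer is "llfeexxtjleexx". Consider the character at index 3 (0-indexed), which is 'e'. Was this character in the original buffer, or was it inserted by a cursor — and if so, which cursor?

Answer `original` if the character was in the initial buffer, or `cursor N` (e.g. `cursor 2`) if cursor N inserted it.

After op 1 (delete): buffer="ftj" (len 3), cursors c1@0 c2@0 c3@3, authorship ...
After op 2 (insert('l')): buffer="llftjl" (len 6), cursors c1@2 c2@2 c3@6, authorship 12...3
After op 3 (add_cursor(6)): buffer="llftjl" (len 6), cursors c1@2 c2@2 c3@6 c4@6, authorship 12...3
After op 4 (move_right): buffer="llftjl" (len 6), cursors c1@3 c2@3 c3@6 c4@6, authorship 12...3
After op 5 (insert('e')): buffer="llfeetjlee" (len 10), cursors c1@5 c2@5 c3@10 c4@10, authorship 12.12..334
After op 6 (move_left): buffer="llfeetjlee" (len 10), cursors c1@4 c2@4 c3@9 c4@9, authorship 12.12..334
After op 7 (move_right): buffer="llfeetjlee" (len 10), cursors c1@5 c2@5 c3@10 c4@10, authorship 12.12..334
After op 8 (insert('x')): buffer="llfeexxtjleexx" (len 14), cursors c1@7 c2@7 c3@14 c4@14, authorship 12.1212..33434
Authorship (.=original, N=cursor N): 1 2 . 1 2 1 2 . . 3 3 4 3 4
Index 3: author = 1

Answer: cursor 1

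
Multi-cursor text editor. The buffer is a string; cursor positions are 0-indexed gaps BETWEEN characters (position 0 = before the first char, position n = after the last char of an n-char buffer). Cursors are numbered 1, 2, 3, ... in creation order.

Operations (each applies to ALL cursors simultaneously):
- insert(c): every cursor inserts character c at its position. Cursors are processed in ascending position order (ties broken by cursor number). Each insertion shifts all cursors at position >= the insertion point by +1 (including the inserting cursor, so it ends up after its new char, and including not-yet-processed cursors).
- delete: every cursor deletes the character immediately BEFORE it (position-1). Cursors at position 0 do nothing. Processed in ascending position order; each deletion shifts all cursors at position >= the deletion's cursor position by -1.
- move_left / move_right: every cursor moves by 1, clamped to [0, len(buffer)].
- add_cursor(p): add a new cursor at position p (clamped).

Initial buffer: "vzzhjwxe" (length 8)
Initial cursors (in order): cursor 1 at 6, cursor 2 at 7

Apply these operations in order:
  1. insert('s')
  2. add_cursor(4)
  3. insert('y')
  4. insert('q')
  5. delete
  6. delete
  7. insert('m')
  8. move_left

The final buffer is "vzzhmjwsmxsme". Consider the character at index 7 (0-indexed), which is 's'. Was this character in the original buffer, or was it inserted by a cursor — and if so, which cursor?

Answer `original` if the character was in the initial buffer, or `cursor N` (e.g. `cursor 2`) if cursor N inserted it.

After op 1 (insert('s')): buffer="vzzhjwsxse" (len 10), cursors c1@7 c2@9, authorship ......1.2.
After op 2 (add_cursor(4)): buffer="vzzhjwsxse" (len 10), cursors c3@4 c1@7 c2@9, authorship ......1.2.
After op 3 (insert('y')): buffer="vzzhyjwsyxsye" (len 13), cursors c3@5 c1@9 c2@12, authorship ....3..11.22.
After op 4 (insert('q')): buffer="vzzhyqjwsyqxsyqe" (len 16), cursors c3@6 c1@11 c2@15, authorship ....33..111.222.
After op 5 (delete): buffer="vzzhyjwsyxsye" (len 13), cursors c3@5 c1@9 c2@12, authorship ....3..11.22.
After op 6 (delete): buffer="vzzhjwsxse" (len 10), cursors c3@4 c1@7 c2@9, authorship ......1.2.
After op 7 (insert('m')): buffer="vzzhmjwsmxsme" (len 13), cursors c3@5 c1@9 c2@12, authorship ....3..11.22.
After op 8 (move_left): buffer="vzzhmjwsmxsme" (len 13), cursors c3@4 c1@8 c2@11, authorship ....3..11.22.
Authorship (.=original, N=cursor N): . . . . 3 . . 1 1 . 2 2 .
Index 7: author = 1

Answer: cursor 1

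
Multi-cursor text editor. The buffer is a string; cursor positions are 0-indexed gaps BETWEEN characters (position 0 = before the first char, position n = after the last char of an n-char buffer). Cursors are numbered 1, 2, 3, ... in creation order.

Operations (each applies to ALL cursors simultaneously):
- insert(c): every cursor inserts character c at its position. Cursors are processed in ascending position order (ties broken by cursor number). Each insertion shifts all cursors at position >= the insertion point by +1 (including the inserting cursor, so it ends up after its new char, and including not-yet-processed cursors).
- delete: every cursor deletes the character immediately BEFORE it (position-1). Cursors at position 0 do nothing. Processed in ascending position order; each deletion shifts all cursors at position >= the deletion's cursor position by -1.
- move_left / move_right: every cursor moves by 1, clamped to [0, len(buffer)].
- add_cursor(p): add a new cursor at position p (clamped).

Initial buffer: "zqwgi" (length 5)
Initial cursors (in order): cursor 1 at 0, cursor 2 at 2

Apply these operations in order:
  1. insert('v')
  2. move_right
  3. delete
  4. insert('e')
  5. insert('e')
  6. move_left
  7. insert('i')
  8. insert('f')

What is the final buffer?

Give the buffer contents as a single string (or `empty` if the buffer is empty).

After op 1 (insert('v')): buffer="vzqvwgi" (len 7), cursors c1@1 c2@4, authorship 1..2...
After op 2 (move_right): buffer="vzqvwgi" (len 7), cursors c1@2 c2@5, authorship 1..2...
After op 3 (delete): buffer="vqvgi" (len 5), cursors c1@1 c2@3, authorship 1.2..
After op 4 (insert('e')): buffer="veqvegi" (len 7), cursors c1@2 c2@5, authorship 11.22..
After op 5 (insert('e')): buffer="veeqveegi" (len 9), cursors c1@3 c2@7, authorship 111.222..
After op 6 (move_left): buffer="veeqveegi" (len 9), cursors c1@2 c2@6, authorship 111.222..
After op 7 (insert('i')): buffer="veieqveiegi" (len 11), cursors c1@3 c2@8, authorship 1111.2222..
After op 8 (insert('f')): buffer="veifeqveifegi" (len 13), cursors c1@4 c2@10, authorship 11111.22222..

Answer: veifeqveifegi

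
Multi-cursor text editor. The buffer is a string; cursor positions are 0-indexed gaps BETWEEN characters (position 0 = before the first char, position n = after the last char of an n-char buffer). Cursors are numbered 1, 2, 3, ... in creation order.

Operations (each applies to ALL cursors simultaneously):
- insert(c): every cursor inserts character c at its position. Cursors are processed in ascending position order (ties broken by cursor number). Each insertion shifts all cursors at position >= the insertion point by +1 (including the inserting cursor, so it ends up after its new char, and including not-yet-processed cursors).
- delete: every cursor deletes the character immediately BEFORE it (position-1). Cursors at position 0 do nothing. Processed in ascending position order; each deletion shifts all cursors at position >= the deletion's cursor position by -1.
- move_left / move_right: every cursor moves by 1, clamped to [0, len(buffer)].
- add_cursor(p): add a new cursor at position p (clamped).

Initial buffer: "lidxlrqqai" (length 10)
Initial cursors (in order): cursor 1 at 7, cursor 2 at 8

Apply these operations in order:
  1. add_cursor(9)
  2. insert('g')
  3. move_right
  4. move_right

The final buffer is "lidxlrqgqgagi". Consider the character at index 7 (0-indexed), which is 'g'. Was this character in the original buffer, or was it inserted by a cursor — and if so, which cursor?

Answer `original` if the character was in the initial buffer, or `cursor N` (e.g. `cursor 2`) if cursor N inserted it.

After op 1 (add_cursor(9)): buffer="lidxlrqqai" (len 10), cursors c1@7 c2@8 c3@9, authorship ..........
After op 2 (insert('g')): buffer="lidxlrqgqgagi" (len 13), cursors c1@8 c2@10 c3@12, authorship .......1.2.3.
After op 3 (move_right): buffer="lidxlrqgqgagi" (len 13), cursors c1@9 c2@11 c3@13, authorship .......1.2.3.
After op 4 (move_right): buffer="lidxlrqgqgagi" (len 13), cursors c1@10 c2@12 c3@13, authorship .......1.2.3.
Authorship (.=original, N=cursor N): . . . . . . . 1 . 2 . 3 .
Index 7: author = 1

Answer: cursor 1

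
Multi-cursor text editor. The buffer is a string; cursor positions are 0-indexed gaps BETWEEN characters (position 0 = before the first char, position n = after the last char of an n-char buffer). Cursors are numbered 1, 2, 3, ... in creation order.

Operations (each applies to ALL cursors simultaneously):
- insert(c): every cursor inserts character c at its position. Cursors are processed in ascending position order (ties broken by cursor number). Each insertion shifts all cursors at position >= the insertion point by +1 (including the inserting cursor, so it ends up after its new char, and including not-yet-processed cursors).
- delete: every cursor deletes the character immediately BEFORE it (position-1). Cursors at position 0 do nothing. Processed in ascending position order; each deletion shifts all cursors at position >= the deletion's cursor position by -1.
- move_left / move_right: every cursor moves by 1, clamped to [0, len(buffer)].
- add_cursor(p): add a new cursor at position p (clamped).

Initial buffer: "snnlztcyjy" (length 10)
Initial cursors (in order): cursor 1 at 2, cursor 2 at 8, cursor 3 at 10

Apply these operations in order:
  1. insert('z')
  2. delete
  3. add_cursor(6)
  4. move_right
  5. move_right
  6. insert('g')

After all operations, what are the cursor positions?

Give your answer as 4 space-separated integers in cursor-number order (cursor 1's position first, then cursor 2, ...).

Answer: 5 14 14 10

Derivation:
After op 1 (insert('z')): buffer="snznlztcyzjyz" (len 13), cursors c1@3 c2@10 c3@13, authorship ..1......2..3
After op 2 (delete): buffer="snnlztcyjy" (len 10), cursors c1@2 c2@8 c3@10, authorship ..........
After op 3 (add_cursor(6)): buffer="snnlztcyjy" (len 10), cursors c1@2 c4@6 c2@8 c3@10, authorship ..........
After op 4 (move_right): buffer="snnlztcyjy" (len 10), cursors c1@3 c4@7 c2@9 c3@10, authorship ..........
After op 5 (move_right): buffer="snnlztcyjy" (len 10), cursors c1@4 c4@8 c2@10 c3@10, authorship ..........
After op 6 (insert('g')): buffer="snnlgztcygjygg" (len 14), cursors c1@5 c4@10 c2@14 c3@14, authorship ....1....4..23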